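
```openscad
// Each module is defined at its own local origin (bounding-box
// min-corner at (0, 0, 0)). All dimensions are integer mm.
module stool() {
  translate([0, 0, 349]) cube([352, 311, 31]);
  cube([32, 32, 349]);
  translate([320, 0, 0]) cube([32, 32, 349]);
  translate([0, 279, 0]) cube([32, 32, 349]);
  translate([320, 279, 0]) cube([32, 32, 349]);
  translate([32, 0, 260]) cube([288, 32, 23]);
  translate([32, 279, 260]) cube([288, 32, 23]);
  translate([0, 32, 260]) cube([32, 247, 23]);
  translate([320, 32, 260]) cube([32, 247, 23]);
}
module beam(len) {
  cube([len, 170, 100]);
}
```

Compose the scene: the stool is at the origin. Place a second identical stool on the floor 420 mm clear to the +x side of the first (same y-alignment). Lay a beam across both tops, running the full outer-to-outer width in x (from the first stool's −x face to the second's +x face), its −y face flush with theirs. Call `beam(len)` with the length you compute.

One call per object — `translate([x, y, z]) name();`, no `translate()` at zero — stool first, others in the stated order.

stool();
translate([772, 0, 0]) stool();
translate([0, 0, 380]) beam(1124);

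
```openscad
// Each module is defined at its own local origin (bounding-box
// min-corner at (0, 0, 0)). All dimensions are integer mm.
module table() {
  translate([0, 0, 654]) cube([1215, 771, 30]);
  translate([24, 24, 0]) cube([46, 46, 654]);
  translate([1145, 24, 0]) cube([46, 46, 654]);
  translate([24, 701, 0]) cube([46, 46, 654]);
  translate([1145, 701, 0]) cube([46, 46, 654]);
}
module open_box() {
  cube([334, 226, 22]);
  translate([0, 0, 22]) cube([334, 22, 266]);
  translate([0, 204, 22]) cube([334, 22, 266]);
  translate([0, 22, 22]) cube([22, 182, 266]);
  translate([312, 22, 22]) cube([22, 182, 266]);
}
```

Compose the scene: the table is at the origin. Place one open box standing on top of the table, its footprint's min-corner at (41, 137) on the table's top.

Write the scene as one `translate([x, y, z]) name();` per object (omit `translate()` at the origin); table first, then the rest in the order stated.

table();
translate([41, 137, 684]) open_box();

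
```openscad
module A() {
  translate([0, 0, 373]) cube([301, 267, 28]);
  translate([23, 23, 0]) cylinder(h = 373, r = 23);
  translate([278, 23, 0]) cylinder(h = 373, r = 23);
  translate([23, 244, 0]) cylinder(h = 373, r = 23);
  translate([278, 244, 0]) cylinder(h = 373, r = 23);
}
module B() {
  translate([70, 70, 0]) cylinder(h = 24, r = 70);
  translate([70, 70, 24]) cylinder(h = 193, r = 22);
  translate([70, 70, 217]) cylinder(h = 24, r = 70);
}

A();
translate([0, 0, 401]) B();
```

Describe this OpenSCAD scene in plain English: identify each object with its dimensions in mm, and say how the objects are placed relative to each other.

A is a four-legged stool. The seat is 301×267 mm, 28 mm thick, top at z = 401 mm. It stands on four round legs, each 46 mm in diameter, from z = 0 to the seat underside, each leg's axis is inset half a diameter from the nearest pair of seat edges (so the leg's bounding box is flush with the corner).

B is a spool: two coaxial disc flanges of radius 70 mm and thickness 24 mm, joined by a core cylinder of radius 22 mm and height 193 mm. The lower flange rests on z = 0 and the three cylinders share a vertical axis.

The spool is on top of the stool.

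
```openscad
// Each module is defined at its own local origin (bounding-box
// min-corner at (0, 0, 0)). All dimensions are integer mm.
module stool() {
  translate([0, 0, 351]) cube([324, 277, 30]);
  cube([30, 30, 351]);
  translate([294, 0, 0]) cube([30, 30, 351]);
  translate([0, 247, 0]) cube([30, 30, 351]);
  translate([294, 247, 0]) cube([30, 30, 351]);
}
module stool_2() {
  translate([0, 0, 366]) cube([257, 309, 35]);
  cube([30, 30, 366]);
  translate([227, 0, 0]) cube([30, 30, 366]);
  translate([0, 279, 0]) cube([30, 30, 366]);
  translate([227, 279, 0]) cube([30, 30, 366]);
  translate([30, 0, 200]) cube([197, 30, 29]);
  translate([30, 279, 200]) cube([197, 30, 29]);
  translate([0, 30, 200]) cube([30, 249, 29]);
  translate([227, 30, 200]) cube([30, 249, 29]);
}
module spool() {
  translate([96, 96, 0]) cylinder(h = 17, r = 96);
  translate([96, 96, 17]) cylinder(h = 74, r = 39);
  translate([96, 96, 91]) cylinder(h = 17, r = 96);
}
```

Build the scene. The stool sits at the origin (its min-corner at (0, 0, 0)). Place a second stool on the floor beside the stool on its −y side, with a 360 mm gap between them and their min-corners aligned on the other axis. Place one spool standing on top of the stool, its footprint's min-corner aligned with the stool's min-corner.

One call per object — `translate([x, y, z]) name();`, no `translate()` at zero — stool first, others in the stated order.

stool();
translate([0, -669, 0]) stool_2();
translate([0, 0, 381]) spool();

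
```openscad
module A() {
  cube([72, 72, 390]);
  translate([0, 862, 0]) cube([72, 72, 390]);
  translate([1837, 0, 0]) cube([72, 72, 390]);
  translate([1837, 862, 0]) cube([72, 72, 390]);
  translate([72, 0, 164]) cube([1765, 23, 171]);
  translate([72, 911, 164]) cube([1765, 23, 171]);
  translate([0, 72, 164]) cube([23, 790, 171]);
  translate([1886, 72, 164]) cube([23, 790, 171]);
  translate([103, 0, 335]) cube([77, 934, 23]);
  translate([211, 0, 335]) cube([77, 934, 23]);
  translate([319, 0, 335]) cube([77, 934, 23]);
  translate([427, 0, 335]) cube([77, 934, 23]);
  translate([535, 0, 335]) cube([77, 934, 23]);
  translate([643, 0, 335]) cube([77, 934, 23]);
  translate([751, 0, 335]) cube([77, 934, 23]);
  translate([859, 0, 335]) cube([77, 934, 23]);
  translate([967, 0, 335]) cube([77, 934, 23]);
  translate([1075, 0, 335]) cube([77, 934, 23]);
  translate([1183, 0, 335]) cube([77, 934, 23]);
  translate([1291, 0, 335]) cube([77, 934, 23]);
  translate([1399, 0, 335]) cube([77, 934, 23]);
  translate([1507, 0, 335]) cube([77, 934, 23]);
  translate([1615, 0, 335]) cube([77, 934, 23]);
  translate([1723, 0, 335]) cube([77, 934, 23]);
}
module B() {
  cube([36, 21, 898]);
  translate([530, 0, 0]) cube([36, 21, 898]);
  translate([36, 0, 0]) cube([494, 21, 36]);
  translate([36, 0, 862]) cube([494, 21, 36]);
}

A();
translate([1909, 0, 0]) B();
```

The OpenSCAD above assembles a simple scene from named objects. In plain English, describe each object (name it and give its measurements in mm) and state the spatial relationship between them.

A is a bed frame 1909 mm long (x) by 934 mm wide (y). Four 72×72 mm corner posts, 390 mm tall, at the corners of the footprint. Four rails of 23 mm thickness and 171 mm height run between adjacent posts with their undersides at z = 164 mm, their outer faces flush with the outside of the frame (the two x-running rails run between the posts' inner faces; the two y-running rails run between the posts' inner faces). 16 slats, each 77 mm wide (x) and 23 mm thick, lie across the top of the two x-running rails, running the full 934 mm width of the frame in y; the slats are evenly spaced along x between the inner faces of the end posts with equal gaps (rounded down to the nearest mm) at the −x end and between each pair — any rounding remainder accumulates at the +x end.

B is a picture frame with a 494×826 mm rectangular opening (x by z) and a uniform 36 mm border on every side. Frame depth is 21 mm along y. It is built from two vertical stiles running the full outside height and two horizontal rails spanning the gap between the stiles.

The picture frame is against the bed frame's +x side, with their −y faces flush.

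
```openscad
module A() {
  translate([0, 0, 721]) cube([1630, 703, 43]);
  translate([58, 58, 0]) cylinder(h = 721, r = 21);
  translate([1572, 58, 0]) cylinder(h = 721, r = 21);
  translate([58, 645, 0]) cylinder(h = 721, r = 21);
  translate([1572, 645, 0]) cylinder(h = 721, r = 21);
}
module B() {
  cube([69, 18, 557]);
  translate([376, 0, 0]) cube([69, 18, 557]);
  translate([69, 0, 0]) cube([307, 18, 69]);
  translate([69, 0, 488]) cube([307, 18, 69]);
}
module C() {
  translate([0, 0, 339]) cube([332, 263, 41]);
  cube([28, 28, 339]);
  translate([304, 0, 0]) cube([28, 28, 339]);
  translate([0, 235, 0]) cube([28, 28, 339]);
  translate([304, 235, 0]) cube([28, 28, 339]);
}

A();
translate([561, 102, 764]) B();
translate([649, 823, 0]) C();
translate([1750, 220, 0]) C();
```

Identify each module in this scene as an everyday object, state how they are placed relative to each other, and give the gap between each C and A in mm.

Each stool's nearest face is 120 mm from the table's bounding box.

A is a table. B is a picture frame. C is a stool. The picture frame is on top of the table. Two stools sit around the table at the +y, +x sides. The gap between each stool and the table is 120 mm.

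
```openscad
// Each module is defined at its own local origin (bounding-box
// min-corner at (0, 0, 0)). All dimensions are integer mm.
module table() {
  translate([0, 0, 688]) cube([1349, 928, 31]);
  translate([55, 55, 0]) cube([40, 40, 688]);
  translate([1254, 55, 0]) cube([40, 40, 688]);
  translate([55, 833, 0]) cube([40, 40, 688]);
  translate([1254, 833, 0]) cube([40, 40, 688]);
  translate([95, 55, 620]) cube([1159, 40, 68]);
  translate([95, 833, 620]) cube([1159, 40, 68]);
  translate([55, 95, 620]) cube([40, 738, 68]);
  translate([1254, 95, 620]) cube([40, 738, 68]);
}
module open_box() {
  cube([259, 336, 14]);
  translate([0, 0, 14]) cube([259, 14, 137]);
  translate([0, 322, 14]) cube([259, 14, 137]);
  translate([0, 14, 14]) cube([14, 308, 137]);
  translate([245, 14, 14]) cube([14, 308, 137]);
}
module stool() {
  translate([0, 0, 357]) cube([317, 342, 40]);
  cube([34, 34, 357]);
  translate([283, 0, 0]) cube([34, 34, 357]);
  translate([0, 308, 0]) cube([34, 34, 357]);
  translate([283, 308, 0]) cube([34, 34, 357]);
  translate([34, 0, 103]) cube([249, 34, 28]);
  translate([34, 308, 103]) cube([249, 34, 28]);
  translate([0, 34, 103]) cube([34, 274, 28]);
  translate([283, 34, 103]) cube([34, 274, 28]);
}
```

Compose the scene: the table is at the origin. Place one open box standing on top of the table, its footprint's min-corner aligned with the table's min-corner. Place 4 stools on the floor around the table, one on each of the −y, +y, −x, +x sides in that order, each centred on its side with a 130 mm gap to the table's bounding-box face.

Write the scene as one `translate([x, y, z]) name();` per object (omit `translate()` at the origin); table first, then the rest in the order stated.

table();
translate([0, 0, 719]) open_box();
translate([516, -472, 0]) stool();
translate([516, 1058, 0]) stool();
translate([-447, 293, 0]) stool();
translate([1479, 293, 0]) stool();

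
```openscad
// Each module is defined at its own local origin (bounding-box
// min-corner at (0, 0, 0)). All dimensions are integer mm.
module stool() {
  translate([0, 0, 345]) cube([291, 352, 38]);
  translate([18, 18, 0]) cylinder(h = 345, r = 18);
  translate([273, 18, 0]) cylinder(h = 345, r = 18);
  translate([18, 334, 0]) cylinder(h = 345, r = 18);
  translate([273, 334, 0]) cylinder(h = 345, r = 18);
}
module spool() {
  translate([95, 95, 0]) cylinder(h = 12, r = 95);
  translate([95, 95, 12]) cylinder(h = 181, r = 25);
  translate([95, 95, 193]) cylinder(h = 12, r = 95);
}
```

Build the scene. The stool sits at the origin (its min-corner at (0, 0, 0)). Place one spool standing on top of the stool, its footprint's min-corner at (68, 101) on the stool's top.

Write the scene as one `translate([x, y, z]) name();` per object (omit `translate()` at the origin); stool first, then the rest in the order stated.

stool();
translate([68, 101, 383]) spool();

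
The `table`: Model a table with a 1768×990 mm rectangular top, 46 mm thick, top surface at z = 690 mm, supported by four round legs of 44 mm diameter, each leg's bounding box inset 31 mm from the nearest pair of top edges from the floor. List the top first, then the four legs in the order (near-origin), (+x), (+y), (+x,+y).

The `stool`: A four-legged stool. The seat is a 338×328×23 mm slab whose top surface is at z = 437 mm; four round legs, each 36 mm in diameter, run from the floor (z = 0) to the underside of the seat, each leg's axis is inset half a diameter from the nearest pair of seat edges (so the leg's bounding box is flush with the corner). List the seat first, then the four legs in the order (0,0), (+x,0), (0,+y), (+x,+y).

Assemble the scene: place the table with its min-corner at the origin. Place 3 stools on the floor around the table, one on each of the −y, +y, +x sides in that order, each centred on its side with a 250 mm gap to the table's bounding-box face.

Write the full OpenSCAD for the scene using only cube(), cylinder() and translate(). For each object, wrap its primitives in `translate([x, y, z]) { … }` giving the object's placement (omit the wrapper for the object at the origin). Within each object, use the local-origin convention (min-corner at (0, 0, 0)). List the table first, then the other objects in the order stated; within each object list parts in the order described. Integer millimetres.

translate([0, 0, 644]) cube([1768, 990, 46]);
translate([53, 53, 0]) cylinder(h = 644, r = 22);
translate([1715, 53, 0]) cylinder(h = 644, r = 22);
translate([53, 937, 0]) cylinder(h = 644, r = 22);
translate([1715, 937, 0]) cylinder(h = 644, r = 22);
translate([715, -578, 0]) {
  translate([0, 0, 414]) cube([338, 328, 23]);
  translate([18, 18, 0]) cylinder(h = 414, r = 18);
  translate([320, 18, 0]) cylinder(h = 414, r = 18);
  translate([18, 310, 0]) cylinder(h = 414, r = 18);
  translate([320, 310, 0]) cylinder(h = 414, r = 18);
}
translate([715, 1240, 0]) {
  translate([0, 0, 414]) cube([338, 328, 23]);
  translate([18, 18, 0]) cylinder(h = 414, r = 18);
  translate([320, 18, 0]) cylinder(h = 414, r = 18);
  translate([18, 310, 0]) cylinder(h = 414, r = 18);
  translate([320, 310, 0]) cylinder(h = 414, r = 18);
}
translate([2018, 331, 0]) {
  translate([0, 0, 414]) cube([338, 328, 23]);
  translate([18, 18, 0]) cylinder(h = 414, r = 18);
  translate([320, 18, 0]) cylinder(h = 414, r = 18);
  translate([18, 310, 0]) cylinder(h = 414, r = 18);
  translate([320, 310, 0]) cylinder(h = 414, r = 18);
}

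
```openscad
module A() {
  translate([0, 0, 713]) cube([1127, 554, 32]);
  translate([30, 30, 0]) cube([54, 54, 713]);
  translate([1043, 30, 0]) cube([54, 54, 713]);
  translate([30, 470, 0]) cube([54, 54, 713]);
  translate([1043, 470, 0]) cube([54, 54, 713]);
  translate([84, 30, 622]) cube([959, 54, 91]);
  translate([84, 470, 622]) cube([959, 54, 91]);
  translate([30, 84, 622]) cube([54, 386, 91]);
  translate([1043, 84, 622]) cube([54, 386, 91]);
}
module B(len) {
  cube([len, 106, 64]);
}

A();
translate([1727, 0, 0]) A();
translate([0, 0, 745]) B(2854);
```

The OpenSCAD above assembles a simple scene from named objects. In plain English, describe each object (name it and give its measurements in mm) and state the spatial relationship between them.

A is a rectangular dining table. The top is 1127×554×32 mm with its upper surface at z = 745 mm. It stands on four 54×54 mm square legs, each inset 30 mm from the nearest pair of top edges, running from the floor to the underside of the top. Four apron rails, 54 mm thick and 91 mm tall, run between adjacent legs with their top edges flush with the underside of the top and their outer faces flush with the legs' outer faces.

B is a rectangular beam 2854 mm long (x), 106 mm deep (y), 64 mm thick (z).

The beam spans the tops of two tables placed 600 mm apart, resting at z = 745 mm.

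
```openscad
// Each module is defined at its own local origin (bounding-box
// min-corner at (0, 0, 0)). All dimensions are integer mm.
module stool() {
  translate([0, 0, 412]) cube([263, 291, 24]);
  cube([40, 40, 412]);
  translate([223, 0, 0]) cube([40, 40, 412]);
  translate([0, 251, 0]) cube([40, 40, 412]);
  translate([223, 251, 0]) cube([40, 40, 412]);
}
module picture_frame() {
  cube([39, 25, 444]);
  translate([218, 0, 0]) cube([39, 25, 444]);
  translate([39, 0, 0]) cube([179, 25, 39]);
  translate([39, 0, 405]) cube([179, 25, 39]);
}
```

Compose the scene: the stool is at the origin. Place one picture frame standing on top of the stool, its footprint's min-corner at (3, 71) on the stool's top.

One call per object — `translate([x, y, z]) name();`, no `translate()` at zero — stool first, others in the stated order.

stool();
translate([3, 71, 436]) picture_frame();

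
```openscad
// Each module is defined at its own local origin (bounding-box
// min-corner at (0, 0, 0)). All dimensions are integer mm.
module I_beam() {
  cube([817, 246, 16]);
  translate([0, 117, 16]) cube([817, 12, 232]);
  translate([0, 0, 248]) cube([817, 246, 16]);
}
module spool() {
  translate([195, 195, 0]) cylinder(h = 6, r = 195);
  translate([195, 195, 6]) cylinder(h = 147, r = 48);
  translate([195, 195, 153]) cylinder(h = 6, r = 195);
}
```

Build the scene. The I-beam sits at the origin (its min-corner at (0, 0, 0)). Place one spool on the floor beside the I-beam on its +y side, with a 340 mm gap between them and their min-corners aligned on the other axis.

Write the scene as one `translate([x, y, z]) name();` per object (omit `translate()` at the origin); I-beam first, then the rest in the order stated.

I_beam();
translate([0, 586, 0]) spool();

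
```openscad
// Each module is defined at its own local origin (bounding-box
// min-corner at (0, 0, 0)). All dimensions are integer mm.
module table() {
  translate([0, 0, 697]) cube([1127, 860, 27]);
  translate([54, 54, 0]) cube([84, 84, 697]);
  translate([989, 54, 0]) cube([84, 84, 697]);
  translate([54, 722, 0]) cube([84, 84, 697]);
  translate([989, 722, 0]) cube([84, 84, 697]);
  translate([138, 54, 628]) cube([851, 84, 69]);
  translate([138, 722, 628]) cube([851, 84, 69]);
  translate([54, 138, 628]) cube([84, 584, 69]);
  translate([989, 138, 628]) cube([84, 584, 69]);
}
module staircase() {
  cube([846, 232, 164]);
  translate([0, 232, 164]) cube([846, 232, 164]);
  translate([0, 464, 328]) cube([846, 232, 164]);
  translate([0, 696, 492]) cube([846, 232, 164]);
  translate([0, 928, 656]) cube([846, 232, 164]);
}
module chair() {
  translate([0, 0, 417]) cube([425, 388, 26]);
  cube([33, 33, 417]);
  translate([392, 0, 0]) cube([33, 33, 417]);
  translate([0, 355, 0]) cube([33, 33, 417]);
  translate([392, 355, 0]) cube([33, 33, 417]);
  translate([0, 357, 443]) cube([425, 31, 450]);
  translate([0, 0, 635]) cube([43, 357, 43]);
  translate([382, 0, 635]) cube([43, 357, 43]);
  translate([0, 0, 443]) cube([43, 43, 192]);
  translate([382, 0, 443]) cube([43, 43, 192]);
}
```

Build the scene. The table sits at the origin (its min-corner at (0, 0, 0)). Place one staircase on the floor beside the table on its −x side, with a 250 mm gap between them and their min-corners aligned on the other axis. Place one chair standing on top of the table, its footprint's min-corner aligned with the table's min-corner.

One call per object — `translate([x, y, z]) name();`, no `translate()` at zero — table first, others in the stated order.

table();
translate([-1096, 0, 0]) staircase();
translate([0, 0, 724]) chair();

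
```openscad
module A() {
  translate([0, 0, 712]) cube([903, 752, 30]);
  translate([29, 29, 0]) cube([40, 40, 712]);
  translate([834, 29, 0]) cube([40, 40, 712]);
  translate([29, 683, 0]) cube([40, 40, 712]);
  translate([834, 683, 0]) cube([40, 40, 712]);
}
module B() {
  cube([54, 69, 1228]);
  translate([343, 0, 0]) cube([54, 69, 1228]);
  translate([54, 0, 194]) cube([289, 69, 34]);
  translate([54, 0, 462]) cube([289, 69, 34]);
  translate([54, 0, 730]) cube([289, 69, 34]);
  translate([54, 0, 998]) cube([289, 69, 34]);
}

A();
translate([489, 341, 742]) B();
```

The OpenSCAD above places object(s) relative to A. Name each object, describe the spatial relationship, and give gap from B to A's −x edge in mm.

The ladder's min-x is at 489; the table's min-x is 0; gap = 489 mm.

A is a table. B is a ladder. The ladder is on top of the table. The gap from the ladder to the table's −x edge is 489 mm.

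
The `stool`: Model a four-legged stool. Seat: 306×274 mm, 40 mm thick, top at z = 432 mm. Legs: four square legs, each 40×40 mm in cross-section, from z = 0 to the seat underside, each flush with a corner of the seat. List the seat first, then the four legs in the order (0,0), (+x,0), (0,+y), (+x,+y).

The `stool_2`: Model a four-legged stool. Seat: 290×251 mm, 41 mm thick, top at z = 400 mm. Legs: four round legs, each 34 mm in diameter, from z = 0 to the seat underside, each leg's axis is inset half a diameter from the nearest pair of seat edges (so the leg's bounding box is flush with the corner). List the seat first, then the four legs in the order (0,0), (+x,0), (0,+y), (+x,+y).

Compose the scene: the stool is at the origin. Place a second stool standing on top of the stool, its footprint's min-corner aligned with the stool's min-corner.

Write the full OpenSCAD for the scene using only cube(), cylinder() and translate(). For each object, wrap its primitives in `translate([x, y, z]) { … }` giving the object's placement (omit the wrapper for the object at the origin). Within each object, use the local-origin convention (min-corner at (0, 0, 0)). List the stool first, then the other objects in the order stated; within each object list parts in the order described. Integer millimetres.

translate([0, 0, 392]) cube([306, 274, 40]);
cube([40, 40, 392]);
translate([266, 0, 0]) cube([40, 40, 392]);
translate([0, 234, 0]) cube([40, 40, 392]);
translate([266, 234, 0]) cube([40, 40, 392]);
translate([0, 0, 432]) {
  translate([0, 0, 359]) cube([290, 251, 41]);
  translate([17, 17, 0]) cylinder(h = 359, r = 17);
  translate([273, 17, 0]) cylinder(h = 359, r = 17);
  translate([17, 234, 0]) cylinder(h = 359, r = 17);
  translate([273, 234, 0]) cylinder(h = 359, r = 17);
}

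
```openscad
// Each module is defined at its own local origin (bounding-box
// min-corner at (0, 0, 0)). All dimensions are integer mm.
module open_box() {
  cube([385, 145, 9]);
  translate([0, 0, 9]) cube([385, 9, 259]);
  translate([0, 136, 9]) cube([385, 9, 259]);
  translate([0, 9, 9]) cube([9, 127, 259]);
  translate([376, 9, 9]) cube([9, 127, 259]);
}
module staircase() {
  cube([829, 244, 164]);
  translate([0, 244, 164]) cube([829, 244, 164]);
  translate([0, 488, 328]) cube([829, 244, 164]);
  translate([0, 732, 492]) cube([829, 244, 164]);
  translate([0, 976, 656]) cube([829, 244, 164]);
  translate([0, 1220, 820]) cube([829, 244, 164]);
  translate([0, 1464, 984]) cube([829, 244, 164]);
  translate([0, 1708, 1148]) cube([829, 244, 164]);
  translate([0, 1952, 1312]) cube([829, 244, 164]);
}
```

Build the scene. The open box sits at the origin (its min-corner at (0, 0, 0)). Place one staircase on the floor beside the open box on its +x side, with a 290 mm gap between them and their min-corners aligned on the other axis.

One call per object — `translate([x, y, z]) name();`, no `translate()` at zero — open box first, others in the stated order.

open_box();
translate([675, 0, 0]) staircase();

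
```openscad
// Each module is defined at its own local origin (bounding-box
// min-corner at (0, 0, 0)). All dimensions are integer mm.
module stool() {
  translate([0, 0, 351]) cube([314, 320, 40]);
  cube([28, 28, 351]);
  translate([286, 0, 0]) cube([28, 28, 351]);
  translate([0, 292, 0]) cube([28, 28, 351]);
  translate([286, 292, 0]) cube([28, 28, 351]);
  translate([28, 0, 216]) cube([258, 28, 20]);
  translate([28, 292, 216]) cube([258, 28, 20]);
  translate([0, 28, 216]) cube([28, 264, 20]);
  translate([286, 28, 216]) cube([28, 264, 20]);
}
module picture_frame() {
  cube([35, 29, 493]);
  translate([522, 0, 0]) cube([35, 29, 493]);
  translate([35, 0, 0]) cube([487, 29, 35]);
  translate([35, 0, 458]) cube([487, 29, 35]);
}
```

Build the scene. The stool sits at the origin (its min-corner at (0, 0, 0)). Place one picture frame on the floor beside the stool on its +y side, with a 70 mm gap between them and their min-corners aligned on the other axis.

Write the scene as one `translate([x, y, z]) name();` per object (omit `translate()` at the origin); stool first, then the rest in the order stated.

stool();
translate([0, 390, 0]) picture_frame();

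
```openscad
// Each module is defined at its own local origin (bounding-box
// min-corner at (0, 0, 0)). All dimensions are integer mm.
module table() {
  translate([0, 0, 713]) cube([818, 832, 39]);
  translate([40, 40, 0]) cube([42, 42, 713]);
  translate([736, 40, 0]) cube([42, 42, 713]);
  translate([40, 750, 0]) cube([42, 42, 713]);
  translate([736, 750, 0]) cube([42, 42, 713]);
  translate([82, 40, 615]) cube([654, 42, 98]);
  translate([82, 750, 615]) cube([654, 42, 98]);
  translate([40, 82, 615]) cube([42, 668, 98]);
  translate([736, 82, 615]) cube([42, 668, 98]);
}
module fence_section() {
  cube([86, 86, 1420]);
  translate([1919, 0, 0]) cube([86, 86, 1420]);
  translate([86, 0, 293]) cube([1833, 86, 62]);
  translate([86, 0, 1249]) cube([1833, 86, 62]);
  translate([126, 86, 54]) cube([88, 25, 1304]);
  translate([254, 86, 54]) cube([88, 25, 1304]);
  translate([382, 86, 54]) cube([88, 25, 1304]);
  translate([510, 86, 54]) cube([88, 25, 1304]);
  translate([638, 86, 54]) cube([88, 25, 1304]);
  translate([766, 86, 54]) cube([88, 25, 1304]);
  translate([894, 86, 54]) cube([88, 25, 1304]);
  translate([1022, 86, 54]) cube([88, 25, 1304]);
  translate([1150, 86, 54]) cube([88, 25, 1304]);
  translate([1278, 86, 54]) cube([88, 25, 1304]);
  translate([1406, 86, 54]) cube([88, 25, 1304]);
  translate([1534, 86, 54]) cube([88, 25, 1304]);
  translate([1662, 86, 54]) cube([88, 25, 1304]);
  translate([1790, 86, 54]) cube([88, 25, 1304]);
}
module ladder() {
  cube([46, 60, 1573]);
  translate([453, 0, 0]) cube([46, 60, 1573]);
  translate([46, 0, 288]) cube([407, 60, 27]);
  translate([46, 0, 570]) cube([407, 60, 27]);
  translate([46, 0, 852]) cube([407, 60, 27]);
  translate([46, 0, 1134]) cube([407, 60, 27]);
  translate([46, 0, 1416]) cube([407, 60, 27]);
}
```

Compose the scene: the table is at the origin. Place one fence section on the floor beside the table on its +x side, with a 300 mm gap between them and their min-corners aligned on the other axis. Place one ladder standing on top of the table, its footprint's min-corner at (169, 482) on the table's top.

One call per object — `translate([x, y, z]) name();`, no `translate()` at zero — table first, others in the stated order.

table();
translate([1118, 0, 0]) fence_section();
translate([169, 482, 752]) ladder();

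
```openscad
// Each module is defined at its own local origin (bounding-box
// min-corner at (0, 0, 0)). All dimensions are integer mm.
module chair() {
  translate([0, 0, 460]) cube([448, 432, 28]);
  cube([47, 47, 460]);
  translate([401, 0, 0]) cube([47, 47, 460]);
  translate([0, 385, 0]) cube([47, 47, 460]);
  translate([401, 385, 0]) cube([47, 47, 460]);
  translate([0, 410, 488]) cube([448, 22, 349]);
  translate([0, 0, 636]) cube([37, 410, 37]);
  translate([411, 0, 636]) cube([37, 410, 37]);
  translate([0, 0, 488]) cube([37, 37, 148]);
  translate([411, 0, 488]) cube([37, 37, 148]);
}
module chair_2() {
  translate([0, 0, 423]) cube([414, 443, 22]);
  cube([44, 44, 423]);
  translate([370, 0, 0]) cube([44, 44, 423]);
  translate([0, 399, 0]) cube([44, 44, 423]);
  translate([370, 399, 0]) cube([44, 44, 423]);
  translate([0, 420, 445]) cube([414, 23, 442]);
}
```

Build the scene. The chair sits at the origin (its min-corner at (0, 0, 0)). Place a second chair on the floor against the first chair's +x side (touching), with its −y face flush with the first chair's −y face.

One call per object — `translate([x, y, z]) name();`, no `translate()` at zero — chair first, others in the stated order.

chair();
translate([448, 0, 0]) chair_2();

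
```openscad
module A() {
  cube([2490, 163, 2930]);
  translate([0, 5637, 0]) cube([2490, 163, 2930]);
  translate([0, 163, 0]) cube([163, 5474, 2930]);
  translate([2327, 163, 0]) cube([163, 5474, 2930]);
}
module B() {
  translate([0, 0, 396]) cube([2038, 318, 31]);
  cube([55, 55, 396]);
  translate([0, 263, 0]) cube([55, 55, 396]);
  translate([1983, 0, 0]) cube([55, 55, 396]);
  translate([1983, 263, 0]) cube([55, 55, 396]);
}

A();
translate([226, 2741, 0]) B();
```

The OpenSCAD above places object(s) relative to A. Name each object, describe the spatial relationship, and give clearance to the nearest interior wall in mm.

Clearances: x = 63, y = 2578; minimum 63 mm.

A is a house frame. B is a bench. The bench sits inside the house frame, centred. The clearance to the nearest interior wall is 63 mm.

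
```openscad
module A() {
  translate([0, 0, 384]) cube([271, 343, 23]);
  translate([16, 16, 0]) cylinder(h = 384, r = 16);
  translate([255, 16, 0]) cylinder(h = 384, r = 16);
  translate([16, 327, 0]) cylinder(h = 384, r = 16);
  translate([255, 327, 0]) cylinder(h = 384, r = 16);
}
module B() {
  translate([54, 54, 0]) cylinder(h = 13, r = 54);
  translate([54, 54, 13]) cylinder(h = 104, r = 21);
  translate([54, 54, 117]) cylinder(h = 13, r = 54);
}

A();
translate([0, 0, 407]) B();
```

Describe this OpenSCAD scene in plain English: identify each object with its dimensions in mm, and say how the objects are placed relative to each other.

A is a four-legged stool. The seat is 271×343 mm, 23 mm thick, top at z = 407 mm. It stands on four round legs, each 32 mm in diameter, from z = 0 to the seat underside, each leg's axis is inset half a diameter from the nearest pair of seat edges (so the leg's bounding box is flush with the corner).

B is a spool: two coaxial disc flanges of radius 54 mm and thickness 13 mm, joined by a core cylinder of radius 21 mm and height 104 mm. The lower flange rests on z = 0 and the three cylinders share a vertical axis.

The spool is on top of the stool.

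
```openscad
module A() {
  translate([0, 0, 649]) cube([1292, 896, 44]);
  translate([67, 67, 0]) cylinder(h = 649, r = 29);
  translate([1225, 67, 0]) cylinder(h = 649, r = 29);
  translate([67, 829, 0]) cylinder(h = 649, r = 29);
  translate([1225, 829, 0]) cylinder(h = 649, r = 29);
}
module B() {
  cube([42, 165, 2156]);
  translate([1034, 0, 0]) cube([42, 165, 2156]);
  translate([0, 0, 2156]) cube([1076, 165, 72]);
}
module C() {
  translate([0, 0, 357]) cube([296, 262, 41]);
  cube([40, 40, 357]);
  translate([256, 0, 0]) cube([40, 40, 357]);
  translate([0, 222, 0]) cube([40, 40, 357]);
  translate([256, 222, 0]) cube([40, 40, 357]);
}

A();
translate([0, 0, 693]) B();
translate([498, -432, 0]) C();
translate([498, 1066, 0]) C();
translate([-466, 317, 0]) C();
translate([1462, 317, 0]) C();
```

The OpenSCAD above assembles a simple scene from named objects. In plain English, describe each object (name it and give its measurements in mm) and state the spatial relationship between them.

A is a table with a 1292×896 mm rectangular top, 44 mm thick, top surface at z = 693 mm, supported by four round legs of 58 mm diameter, each leg's bounding box inset 38 mm from the nearest pair of top edges, running from the floor.

B is a rectangular door frame: two vertical jambs of 42×165 mm section, 2156 mm tall, with a clear opening 992 mm wide between their inner faces. A header 72 mm tall and 165 mm deep lies on top of the jambs and spans the full outside width.

C is a four-legged stool. The seat is a 296×262×41 mm slab whose top surface is at z = 398 mm; four square legs, each 40×40 mm in cross-section, run from the floor (z = 0) to the underside of the seat, each flush with a corner of the seat.

The door frame is on top of the table. Four stools sit around the table at the −y, +y, −x, +x sides.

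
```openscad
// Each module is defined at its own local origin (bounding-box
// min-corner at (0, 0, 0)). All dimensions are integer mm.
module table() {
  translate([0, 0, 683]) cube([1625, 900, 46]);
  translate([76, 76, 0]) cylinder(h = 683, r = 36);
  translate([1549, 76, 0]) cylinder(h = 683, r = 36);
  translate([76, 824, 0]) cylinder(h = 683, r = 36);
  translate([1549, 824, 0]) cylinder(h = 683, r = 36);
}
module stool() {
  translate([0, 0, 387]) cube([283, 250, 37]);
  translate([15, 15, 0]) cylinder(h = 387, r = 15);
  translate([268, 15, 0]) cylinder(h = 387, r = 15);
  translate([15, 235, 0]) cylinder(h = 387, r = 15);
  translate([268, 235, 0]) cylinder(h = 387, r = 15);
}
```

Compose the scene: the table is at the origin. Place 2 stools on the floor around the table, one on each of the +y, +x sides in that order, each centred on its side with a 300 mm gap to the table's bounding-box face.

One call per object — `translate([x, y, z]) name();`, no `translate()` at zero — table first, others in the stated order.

table();
translate([671, 1200, 0]) stool();
translate([1925, 325, 0]) stool();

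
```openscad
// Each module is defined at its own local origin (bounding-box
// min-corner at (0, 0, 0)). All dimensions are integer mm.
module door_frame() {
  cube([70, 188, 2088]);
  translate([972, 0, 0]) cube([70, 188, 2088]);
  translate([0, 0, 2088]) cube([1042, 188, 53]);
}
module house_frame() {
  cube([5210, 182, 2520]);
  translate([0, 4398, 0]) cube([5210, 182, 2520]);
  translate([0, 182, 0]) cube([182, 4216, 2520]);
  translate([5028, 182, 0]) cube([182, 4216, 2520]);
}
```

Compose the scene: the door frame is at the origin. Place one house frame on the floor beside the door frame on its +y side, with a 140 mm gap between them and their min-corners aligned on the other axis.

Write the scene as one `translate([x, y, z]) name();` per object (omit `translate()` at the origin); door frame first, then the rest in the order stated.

door_frame();
translate([0, 328, 0]) house_frame();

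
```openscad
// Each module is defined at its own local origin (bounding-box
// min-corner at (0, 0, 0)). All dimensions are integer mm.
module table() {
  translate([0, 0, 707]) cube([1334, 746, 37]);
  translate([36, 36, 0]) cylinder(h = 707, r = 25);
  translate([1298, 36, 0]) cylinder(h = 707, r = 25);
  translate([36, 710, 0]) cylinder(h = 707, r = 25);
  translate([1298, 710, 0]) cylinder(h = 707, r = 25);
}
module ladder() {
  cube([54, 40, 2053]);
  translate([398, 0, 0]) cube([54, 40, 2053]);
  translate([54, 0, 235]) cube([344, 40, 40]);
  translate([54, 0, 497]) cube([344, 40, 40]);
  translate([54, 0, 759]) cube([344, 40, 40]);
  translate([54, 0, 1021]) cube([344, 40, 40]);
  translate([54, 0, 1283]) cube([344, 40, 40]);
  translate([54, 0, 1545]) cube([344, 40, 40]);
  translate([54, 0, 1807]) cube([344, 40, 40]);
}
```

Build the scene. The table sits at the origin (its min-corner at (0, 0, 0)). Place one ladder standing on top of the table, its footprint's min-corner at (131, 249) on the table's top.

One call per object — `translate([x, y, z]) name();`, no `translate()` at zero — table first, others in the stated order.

table();
translate([131, 249, 744]) ladder();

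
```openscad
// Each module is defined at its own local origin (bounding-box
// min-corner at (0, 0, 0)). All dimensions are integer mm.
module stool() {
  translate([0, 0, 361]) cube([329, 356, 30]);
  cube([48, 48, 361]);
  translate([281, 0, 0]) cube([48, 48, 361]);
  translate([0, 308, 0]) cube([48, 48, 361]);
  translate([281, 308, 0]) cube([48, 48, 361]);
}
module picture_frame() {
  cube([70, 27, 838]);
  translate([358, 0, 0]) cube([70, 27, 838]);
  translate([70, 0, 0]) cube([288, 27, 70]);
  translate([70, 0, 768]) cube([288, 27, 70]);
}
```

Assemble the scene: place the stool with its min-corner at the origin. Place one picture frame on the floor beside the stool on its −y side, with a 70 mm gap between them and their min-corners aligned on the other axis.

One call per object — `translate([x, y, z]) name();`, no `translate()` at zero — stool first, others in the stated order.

stool();
translate([0, -97, 0]) picture_frame();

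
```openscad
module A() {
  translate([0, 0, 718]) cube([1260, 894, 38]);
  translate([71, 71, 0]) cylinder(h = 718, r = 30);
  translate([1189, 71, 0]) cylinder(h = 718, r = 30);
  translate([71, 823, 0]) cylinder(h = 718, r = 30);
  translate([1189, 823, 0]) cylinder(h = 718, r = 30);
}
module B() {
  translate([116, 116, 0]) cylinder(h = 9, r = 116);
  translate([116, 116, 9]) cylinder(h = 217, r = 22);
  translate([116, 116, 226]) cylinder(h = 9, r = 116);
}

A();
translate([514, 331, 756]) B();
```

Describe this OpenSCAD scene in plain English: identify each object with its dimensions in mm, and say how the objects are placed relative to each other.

A is a table with a 1260×894 mm rectangular top, 38 mm thick, top surface at z = 756 mm, supported by four round legs of 60 mm diameter, each leg's bounding box inset 41 mm from the nearest pair of top edges, running from the floor.

B is a spool: two coaxial disc flanges of radius 116 mm and thickness 9 mm, joined by a core cylinder of radius 22 mm and height 217 mm. The lower flange rests on z = 0 and the three cylinders share a vertical axis.

The spool is on top of the table, centred.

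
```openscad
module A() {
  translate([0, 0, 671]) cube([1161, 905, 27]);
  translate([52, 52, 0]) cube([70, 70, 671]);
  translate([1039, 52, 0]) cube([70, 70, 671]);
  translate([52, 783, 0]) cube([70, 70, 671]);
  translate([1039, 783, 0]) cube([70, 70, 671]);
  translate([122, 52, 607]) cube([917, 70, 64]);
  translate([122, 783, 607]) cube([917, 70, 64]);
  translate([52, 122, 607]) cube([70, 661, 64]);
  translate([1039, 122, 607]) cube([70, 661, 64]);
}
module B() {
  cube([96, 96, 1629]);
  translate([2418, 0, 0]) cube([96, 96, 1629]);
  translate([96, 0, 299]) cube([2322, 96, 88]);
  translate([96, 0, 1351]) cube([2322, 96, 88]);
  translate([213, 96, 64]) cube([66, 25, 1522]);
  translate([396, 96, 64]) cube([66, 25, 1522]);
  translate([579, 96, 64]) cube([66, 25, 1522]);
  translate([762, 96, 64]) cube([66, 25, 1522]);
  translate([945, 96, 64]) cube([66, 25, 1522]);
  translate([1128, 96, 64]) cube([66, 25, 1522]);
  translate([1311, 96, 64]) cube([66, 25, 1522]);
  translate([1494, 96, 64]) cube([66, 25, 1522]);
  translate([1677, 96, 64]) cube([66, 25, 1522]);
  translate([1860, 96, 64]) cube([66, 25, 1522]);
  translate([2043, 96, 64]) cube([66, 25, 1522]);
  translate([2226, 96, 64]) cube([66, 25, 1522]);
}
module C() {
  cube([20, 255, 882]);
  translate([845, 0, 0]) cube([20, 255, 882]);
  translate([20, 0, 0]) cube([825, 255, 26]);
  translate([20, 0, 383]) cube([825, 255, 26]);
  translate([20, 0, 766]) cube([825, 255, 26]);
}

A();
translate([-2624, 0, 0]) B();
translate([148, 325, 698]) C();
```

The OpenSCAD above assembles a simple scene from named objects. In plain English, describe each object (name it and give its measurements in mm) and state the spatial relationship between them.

A is a rectangular dining table. The top is 1161×905×27 mm with its upper surface at z = 698 mm. It stands on four 70×70 mm square legs, each inset 52 mm from the nearest pair of top edges, running from the floor to the underside of the top. Four apron rails, 70 mm thick and 64 mm tall, run between adjacent legs with their top edges flush with the underside of the top and their outer faces flush with the legs' outer faces.

B is a fence section. Two 96×96 mm posts, 1629 mm tall, stand on the floor with a clear span of 2322 mm between their inner faces. Two horizontal rails of 96×88 mm section span the gap between the posts with their undersides at z = 299 mm and z = 1351 mm, flush with the posts' −y face. 12 pickets, each 66 mm wide, 25 mm thick and 1522 mm tall, are fixed to the +y face of the rails with their bottoms at z = 64 mm, evenly spaced across the span with equal gaps (rounded down to the nearest mm) at the −x end and between each pair — any rounding remainder accumulates at the +x end.

C is a bookshelf 865 mm wide overall, 255 mm deep and 882 mm tall. The two sides are 20 mm thick vertical panels. 3 horizontal shelves of 26 mm thickness span between the inner faces of the sides; the lowest shelf sits on the floor and shelves are stacked with a clear vertical gap of 357 mm between each pair.

The fence section is on the floor beside the table on its −x side. The bookshelf is on top of the table, centred.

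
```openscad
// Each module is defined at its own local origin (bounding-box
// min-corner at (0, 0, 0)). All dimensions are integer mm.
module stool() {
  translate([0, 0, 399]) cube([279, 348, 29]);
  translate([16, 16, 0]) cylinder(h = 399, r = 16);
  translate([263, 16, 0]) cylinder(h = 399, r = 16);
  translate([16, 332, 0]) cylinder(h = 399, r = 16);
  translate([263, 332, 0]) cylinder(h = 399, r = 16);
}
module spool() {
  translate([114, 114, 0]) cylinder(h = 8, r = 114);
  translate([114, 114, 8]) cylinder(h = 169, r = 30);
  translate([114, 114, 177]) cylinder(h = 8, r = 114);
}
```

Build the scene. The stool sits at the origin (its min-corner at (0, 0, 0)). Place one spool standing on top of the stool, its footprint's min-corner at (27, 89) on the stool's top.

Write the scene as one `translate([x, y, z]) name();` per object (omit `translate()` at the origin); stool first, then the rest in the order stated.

stool();
translate([27, 89, 428]) spool();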